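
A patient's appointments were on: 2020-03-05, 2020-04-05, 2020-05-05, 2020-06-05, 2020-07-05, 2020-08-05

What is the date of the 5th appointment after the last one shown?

2021-01-05

Gaps: 31, 30, 31, 30, 31 days — not constant. Every event is on the 5th of the month.
Pattern: the 5th of each month.
Next: September 2020 → 2020-09-05.
October 2020: 2020-10-05.
November 2020: 2020-11-05.
Next: December 2020 → 2020-12-05.
January 2021: 2021-01-05.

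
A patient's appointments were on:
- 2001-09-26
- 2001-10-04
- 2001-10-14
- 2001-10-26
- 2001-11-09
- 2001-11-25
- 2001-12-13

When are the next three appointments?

2002-01-02, 2002-01-24, 2002-02-17

The spacing grows by 2 each time: 8, 10, 12, 14, 16, 18 days.
Next gap: 20 days. 2001-12-13 + 20 days = 2002-01-02.
Next gap: 22 days. 2002-01-02 + 22 days = 2002-01-24.
Next gap: 24 days. 2002-01-24 + 24 days = 2002-02-17.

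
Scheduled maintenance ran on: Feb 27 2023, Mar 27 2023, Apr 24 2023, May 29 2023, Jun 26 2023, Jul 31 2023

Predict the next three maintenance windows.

These are Mondays with 28, 28, 35, 28, 35-day gaps.
Each is the final Monday of its month — May 29 2023 is past the 28th, so '4th Monday' doesn't fit.
August 2023 ends with Monday Aug 28 2023.
September 2023 ends with Monday Sep 25 2023.
Last Monday of October 2023: Oct 30 2023.

Aug 28 2023, Sep 25 2023, Oct 30 2023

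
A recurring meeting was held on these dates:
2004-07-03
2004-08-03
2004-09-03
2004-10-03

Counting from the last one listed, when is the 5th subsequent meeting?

Each date is the 3rd; the gaps (31, 31, 30) track the month lengths.
The rule is the 3rd of each month.
Next: November 2004 → 2004-11-03.
Next: December 2004 → 2004-12-03.
Next: January 2005 → 2005-01-03.
February 2005: 2005-02-03.
Next: March 2005 → 2005-03-03.

2005-03-03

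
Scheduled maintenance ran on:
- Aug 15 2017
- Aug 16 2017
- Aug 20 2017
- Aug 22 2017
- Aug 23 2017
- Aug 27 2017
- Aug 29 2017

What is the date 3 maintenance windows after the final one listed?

Gaps: 1, 4, 2, 1, 4, 2 days — not constant, but cyclic with period 3.
The events fall on every Tuesday, Wednesday and Sunday.
The following Wednesday is Aug 30 2017.
The following Sunday is Sep 3 2017.
The following Tuesday is Sep 5 2017.

Sep 5 2017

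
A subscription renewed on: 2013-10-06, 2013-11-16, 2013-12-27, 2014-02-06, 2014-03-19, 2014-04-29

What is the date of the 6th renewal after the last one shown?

Gaps between consecutive events: 41, 41, 41, 41, 41 days — a constant 41-day interval.
2014-04-29 + 41 days = 2014-06-09.
2014-06-09 + 41 days = 2014-07-20.
2014-07-20 + 41 days = 2014-08-30.
2014-08-30 + 41 days = 2014-10-10.
2014-10-10 + 41 days = 2014-11-20.
2014-11-20 + 41 days = 2014-12-31.

2014-12-31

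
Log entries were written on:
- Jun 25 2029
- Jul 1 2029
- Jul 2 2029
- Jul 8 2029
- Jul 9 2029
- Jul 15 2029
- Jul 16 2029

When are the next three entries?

The gap pattern 6, 1, 6, 1, 6, 1 repeats every 2 events.
These are the Mondays and Sundays of each week.
Next Sunday: Jul 22 2029.
The following Monday is Jul 23 2029.
Next Sunday: Jul 29 2029.

Jul 22 2029, Jul 23 2029, Jul 29 2029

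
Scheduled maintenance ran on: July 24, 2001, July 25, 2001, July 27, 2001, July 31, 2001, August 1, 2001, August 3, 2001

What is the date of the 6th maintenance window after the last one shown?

August 17, 2001

Every event lands on a Tuesday or Wednesday or Friday (gaps cycle 1, 2, 4, 1, 2).
So the schedule is: every Tuesday, Wednesday and Friday.
Next Tuesday: August 7, 2001.
Next Wednesday: August 8, 2001.
The following Friday is August 10, 2001.
The following Tuesday is August 14, 2001.
The following Wednesday is August 15, 2001.
The following Friday is August 17, 2001.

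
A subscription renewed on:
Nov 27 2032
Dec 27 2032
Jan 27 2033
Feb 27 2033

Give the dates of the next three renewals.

Gaps: 30, 31, 31 days — not constant. Every event is on the 27th of the month.
Pattern: the 27th of each month.
Next: March 2033 → Mar 27 2033.
Next: April 2033 → Apr 27 2033.
Next: May 2033 → May 27 2033.

Mar 27 2033, Apr 27 2033, May 27 2033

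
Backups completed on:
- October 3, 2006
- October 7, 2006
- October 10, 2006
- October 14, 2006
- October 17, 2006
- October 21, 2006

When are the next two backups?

October 24, 2006; October 28, 2006

The gap pattern 4, 3, 4, 3, 4 repeats every 2 events.
These are the Tuesdays and Saturdays of each week.
The following Tuesday is October 24, 2006.
The following Saturday is October 28, 2006.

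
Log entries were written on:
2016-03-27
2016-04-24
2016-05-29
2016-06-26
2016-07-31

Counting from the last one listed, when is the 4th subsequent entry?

These are Sundays with 28, 35, 28, 35-day gaps.
Each is the final Sunday of its month — 2016-05-29 is past the 28th, so '4th Sunday' doesn't fit.
August 2016 ends with Sunday 2016-08-28.
September 2016 ends with Sunday 2016-09-25.
October 2016 ends with Sunday 2016-10-30.
November 2016 ends with Sunday 2016-11-27.

2016-11-27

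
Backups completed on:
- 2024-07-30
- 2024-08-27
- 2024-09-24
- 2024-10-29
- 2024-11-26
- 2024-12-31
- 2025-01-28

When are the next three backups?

All Tuesdays; the gaps (28, 28, 35, 28, 35, 28) vary with month length.
This is the last Tuesday of each month.
Last Tuesday of February 2025: 2025-02-25.
Last Tuesday of March 2025: 2025-03-25.
Last Tuesday of April 2025: 2025-04-29.

2025-02-25, 2025-03-25, 2025-04-29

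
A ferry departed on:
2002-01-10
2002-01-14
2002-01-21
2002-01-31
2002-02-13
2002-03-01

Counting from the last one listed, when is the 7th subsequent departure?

Intervals are 4, 7, 10, 13, 16 days — an arithmetic progression with common difference 3.
Next gap: 19 days. 2002-03-01 + 19 days = 2002-03-20.
Next gap: 22 days. 2002-03-20 + 22 days = 2002-04-11.
Next gap: 25 days. 2002-04-11 + 25 days = 2002-05-06.
Next gap: 28 days. 2002-05-06 + 28 days = 2002-06-03.
Next gap: 31 days. 2002-06-03 + 31 days = 2002-07-04.
Next gap: 34 days. 2002-07-04 + 34 days = 2002-08-07.
Next gap: 37 days. 2002-08-07 + 37 days = 2002-09-13.

2002-09-13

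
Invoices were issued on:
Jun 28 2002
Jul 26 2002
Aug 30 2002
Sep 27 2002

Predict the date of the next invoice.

All Fridays; the gaps (28, 35, 28) vary with month length.
This is the last Friday of each month.
Last Friday of October 2002: Oct 25 2002.

Oct 25 2002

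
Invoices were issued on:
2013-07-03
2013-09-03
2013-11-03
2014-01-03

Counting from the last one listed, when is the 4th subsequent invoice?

2014-09-03

Each date is the 3rd; the gaps (62, 61, 61) track the month lengths.
The rule is the 3rd of every 2 months.
March 2014: 2014-03-03.
May 2014: 2014-05-03.
July 2014: 2014-07-03.
Next: September 2014 → 2014-09-03.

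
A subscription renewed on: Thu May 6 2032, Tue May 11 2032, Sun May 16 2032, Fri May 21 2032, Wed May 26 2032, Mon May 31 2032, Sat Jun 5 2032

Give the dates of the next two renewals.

The spacing is 5, 5, 5, 5, 5, 5 days — always 5 days.
Sat Jun 5 2032 + 5 days = Thu Jun 10 2032.
Thu Jun 10 2032 + 5 days = Tue Jun 15 2032.

Thu Jun 10 2032, Tue Jun 15 2032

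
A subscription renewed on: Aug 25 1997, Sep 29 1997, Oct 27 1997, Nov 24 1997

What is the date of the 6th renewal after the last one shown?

All Mondays; the gaps (35, 28, 28) vary with month length.
This is the last Monday of each month.
December 1997 ends with Monday Dec 29 1997.
Last Monday of January 1998: Jan 26 1998.
Last Monday of February 1998: Feb 23 1998.
March 1998 ends with Monday Mar 30 1998.
Last Monday of April 1998: Apr 27 1998.
Last Monday of May 1998: May 25 1998.

May 25 1998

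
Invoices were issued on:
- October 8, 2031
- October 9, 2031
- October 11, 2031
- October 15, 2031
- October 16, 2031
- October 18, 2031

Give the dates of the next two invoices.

Gaps: 1, 2, 4, 1, 2 days — not constant, but cyclic with period 3.
The events fall on every Wednesday, Thursday and Saturday.
The following Wednesday is October 22, 2031.
The following Thursday is October 23, 2031.

October 22, 2031; October 23, 2031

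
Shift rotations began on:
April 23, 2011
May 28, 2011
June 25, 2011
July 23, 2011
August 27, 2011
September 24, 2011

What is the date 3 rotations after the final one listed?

December 24, 2011

Gaps: 35, 28, 28, 35, 28 days — a mix of 28 and 35. Every date is a Saturday.
Each is the 4th Saturday of its month.
4th Saturday of October 2011: October 22, 2011.
4th Saturday of November 2011: November 26, 2011.
December 2011 — 4th Saturday is December 24, 2011.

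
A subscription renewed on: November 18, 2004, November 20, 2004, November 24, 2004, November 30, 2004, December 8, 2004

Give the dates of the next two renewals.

Gaps: 2, 4, 6, 8 days — each gap is 2 larger than the previous one.
Next gap: 10 days. December 8, 2004 + 10 days = December 18, 2004.
Next gap: 12 days. December 18, 2004 + 12 days = December 30, 2004.

December 18, 2004; December 30, 2004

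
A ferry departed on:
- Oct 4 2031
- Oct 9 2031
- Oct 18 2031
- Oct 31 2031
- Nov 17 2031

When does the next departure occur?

Gaps: 5, 9, 13, 17 days — each gap is 4 larger than the previous one.
Next gap: 21 days. Nov 17 2031 + 21 days = Dec 8 2031.

Dec 8 2031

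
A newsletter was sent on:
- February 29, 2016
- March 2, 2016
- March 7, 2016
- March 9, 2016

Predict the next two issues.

Every event lands on a Monday or Wednesday (gaps cycle 2, 5, 2).
So the schedule is: every Monday and Wednesday.
The following Monday is March 14, 2016.
Next Wednesday: March 16, 2016.

March 14, 2016; March 16, 2016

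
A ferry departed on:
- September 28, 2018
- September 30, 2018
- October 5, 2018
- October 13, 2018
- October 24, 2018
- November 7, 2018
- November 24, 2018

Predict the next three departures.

December 14, 2018; January 6, 2019; February 1, 2019

Gaps: 2, 5, 8, 11, 14, 17 days — each gap is 3 larger than the previous one.
Next gap: 20 days. November 24, 2018 + 20 days = December 14, 2018.
Next gap: 23 days. December 14, 2018 + 23 days = January 6, 2019.
Next gap: 26 days. January 6, 2019 + 26 days = February 1, 2019.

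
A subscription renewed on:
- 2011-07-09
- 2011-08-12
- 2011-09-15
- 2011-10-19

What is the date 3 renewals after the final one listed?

The spacing is 34, 34, 34 days — always 34 days.
2011-10-19 + 34 days = 2011-11-22.
2011-11-22 + 34 days = 2011-12-26.
2011-12-26 + 34 days = 2012-01-29.

2012-01-29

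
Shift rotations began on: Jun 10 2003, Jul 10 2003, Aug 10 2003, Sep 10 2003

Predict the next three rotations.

Oct 10 2003, Nov 10 2003, Dec 10 2003

Gaps: 30, 31, 31 days — not constant. Every event is on the 10th of the month.
Pattern: the 10th of each month.
October 2003: Oct 10 2003.
Next: November 2003 → Nov 10 2003.
December 2003: Dec 10 2003.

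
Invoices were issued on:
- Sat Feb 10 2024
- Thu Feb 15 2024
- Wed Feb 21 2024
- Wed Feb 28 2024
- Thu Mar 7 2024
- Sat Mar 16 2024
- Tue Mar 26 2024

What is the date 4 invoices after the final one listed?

Wed May 15 2024

The spacing grows by 1 each time: 5, 6, 7, 8, 9, 10 days.
Next gap: 11 days. Tue Mar 26 2024 + 11 days = Sat Apr 6 2024.
Next gap: 12 days. Sat Apr 6 2024 + 12 days = Thu Apr 18 2024.
Next gap: 13 days. Thu Apr 18 2024 + 13 days = Wed May 1 2024.
Next gap: 14 days. Wed May 1 2024 + 14 days = Wed May 15 2024.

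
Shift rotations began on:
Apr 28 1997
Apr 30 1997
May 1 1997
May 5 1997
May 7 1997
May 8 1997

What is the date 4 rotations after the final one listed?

May 19 1997

The gap pattern 2, 1, 4, 2, 1 repeats every 3 events.
These are the Mondays, Wednesdays and Thursdays of each week.
Next Monday: May 12 1997.
The following Wednesday is May 14 1997.
The following Thursday is May 15 1997.
Next Monday: May 19 1997.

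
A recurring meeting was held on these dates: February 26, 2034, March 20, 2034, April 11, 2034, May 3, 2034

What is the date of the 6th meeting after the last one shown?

September 12, 2034

Gaps between consecutive events: 22, 22, 22 days — a constant 22-day interval.
May 3, 2034 + 22 days = May 25, 2034.
May 25, 2034 + 22 days = June 16, 2034.
June 16, 2034 + 22 days = July 8, 2034.
July 8, 2034 + 22 days = July 30, 2034.
July 30, 2034 + 22 days = August 21, 2034.
August 21, 2034 + 22 days = September 12, 2034.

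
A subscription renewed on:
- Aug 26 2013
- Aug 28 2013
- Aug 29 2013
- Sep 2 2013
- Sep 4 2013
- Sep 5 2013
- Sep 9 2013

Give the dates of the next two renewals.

Gaps: 2, 1, 4, 2, 1, 4 days — not constant, but cyclic with period 3.
The events fall on every Monday, Wednesday and Thursday.
The following Wednesday is Sep 11 2013.
Next Thursday: Sep 12 2013.

Sep 11 2013, Sep 12 2013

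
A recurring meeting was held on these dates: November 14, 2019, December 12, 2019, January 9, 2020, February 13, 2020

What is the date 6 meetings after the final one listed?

August 13, 2020

Gaps: 28, 28, 35 days — a mix of 28 and 35. Every date is a Thursday.
Each is the 2nd Thursday of its month.
March 2020 — 2nd Thursday is March 12, 2020.
2nd Thursday of April 2020: April 9, 2020.
2nd Thursday of May 2020: May 14, 2020.
2nd Thursday of June 2020: June 11, 2020.
2nd Thursday of July 2020: July 9, 2020.
2nd Thursday of August 2020: August 13, 2020.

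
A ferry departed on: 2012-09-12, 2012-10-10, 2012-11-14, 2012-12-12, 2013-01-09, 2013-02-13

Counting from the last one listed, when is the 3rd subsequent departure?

2013-05-08

Gaps: 28, 35, 28, 28, 35 days — a mix of 28 and 35. Every date is a Wednesday.
Each is the 2nd Wednesday of its month.
2nd Wednesday of March 2013: 2013-03-13.
2nd Wednesday of April 2013: 2013-04-10.
2nd Wednesday of May 2013: 2013-05-08.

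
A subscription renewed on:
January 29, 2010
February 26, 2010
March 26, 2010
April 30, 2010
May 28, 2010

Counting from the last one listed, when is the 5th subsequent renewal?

Every date is a Friday; gaps 28, 28, 35, 28 days.
Each is the last Friday of its month (at least one falls on the 29th or later, ruling out '4th Friday').
June 2010 ends with Friday June 25, 2010.
Last Friday of July 2010: July 30, 2010.
Last Friday of August 2010: August 27, 2010.
Last Friday of September 2010: September 24, 2010.
Last Friday of October 2010: October 29, 2010.

October 29, 2010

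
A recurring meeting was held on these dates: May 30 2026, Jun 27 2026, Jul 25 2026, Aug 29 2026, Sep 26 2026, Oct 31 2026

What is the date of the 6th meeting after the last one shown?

All Saturdays; the gaps (28, 28, 35, 28, 35) vary with month length.
This is the last Saturday of each month.
November 2026 ends with Saturday Nov 28 2026.
Last Saturday of December 2026: Dec 26 2026.
January 2027 ends with Saturday Jan 30 2027.
Last Saturday of February 2027: Feb 27 2027.
Last Saturday of March 2027: Mar 27 2027.
Last Saturday of April 2027: Apr 24 2027.

Apr 24 2027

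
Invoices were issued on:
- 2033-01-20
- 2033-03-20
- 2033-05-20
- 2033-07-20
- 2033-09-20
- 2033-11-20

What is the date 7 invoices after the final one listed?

The day-of-month is always 20 (59, 61, 61, 62, 61 days between events).
So this recurs on the 20th of every 2 months.
Next: January 2034 → 2034-01-20.
March 2034: 2034-03-20.
Next: May 2034 → 2034-05-20.
Next: July 2034 → 2034-07-20.
September 2034: 2034-09-20.
Next: November 2034 → 2034-11-20.
January 2035: 2035-01-20.

2035-01-20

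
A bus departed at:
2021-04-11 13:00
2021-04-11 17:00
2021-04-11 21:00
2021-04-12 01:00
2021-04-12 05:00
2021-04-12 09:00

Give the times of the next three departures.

Spacing: 4, 4, 4, 4, 4 h — constant 4 h.
2021-04-12 09:00 + 4 h = 2021-04-12 13:00.
2021-04-12 13:00 + 4 h = 2021-04-12 17:00.
2021-04-12 17:00 + 4 h = 2021-04-12 21:00.

2021-04-12 13:00, 2021-04-12 17:00, 2021-04-12 21:00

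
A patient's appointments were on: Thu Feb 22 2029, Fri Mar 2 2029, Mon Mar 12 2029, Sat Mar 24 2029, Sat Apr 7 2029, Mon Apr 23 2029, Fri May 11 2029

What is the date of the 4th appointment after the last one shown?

Sat Aug 11 2029

Gaps: 8, 10, 12, 14, 16, 18 days — each gap is 2 larger than the previous one.
Next gap: 20 days. Fri May 11 2029 + 20 days = Thu May 31 2029.
Next gap: 22 days. Thu May 31 2029 + 22 days = Fri Jun 22 2029.
Next gap: 24 days. Fri Jun 22 2029 + 24 days = Mon Jul 16 2029.
Next gap: 26 days. Mon Jul 16 2029 + 26 days = Sat Aug 11 2029.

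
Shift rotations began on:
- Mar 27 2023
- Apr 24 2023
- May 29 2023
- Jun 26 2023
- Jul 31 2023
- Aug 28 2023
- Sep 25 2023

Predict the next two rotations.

Oct 30 2023, Nov 27 2023

All Mondays; the gaps (28, 35, 28, 35, 28, 28) vary with month length.
This is the last Monday of each month.
Last Monday of October 2023: Oct 30 2023.
Last Monday of November 2023: Nov 27 2023.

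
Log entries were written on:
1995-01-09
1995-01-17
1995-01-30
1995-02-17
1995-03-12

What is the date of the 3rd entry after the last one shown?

1995-06-19

Intervals are 8, 13, 18, 23 days — an arithmetic progression with common difference 5.
Next gap: 28 days. 1995-03-12 + 28 days = 1995-04-09.
Next gap: 33 days. 1995-04-09 + 33 days = 1995-05-12.
Next gap: 38 days. 1995-05-12 + 38 days = 1995-06-19.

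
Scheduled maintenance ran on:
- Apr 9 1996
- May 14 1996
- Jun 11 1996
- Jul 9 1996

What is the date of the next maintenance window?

These are Tuesdays at 28- or 35-day spacing (35, 28, 28).
The pattern: 2nd Tuesday of the month.
2nd Tuesday of August 1996: Aug 13 1996.

Aug 13 1996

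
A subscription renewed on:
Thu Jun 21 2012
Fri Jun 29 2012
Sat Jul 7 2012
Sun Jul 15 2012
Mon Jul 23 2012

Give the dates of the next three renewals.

Tue Jul 31 2012, Wed Aug 8 2012, Thu Aug 16 2012

The spacing is 8, 8, 8, 8 days — always 8 days.
Mon Jul 23 2012 + 8 days = Tue Jul 31 2012.
Tue Jul 31 2012 + 8 days = Wed Aug 8 2012.
Wed Aug 8 2012 + 8 days = Thu Aug 16 2012.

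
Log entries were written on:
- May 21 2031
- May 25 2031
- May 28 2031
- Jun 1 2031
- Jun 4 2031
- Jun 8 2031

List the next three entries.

Every event lands on a Wednesday or Sunday (gaps cycle 4, 3, 4, 3, 4).
So the schedule is: every Wednesday and Sunday.
The following Wednesday is Jun 11 2031.
The following Sunday is Jun 15 2031.
Next Wednesday: Jun 18 2031.

Jun 11 2031, Jun 15 2031, Jun 18 2031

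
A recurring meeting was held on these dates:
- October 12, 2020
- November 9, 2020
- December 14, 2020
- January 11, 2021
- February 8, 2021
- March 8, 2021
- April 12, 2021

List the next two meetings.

These are Mondays at 28- or 35-day spacing (28, 35, 28, 28, 28, 35).
The pattern: 2nd Monday of the month.
May 2021 — 2nd Monday is May 10, 2021.
2nd Monday of June 2021: June 14, 2021.

May 10, 2021; June 14, 2021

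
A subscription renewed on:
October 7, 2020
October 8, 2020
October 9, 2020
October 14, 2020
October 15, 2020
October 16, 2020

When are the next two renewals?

Every event lands on a Wednesday or Thursday or Friday (gaps cycle 1, 1, 5, 1, 1).
So the schedule is: every Wednesday, Thursday and Friday.
Next Wednesday: October 21, 2020.
The following Thursday is October 22, 2020.

October 21, 2020; October 22, 2020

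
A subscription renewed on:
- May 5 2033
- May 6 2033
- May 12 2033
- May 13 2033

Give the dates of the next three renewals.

Gaps: 1, 6, 1 days — not constant, but cyclic with period 2.
The events fall on every Thursday and Friday.
The following Thursday is May 19 2033.
The following Friday is May 20 2033.
The following Thursday is May 26 2033.

May 19 2033, May 20 2033, May 26 2033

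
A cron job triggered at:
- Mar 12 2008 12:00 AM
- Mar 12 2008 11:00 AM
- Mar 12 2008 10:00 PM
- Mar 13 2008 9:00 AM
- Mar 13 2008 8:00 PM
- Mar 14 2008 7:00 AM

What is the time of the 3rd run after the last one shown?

The interval is a steady 11 hours (11, 11, 11, 11, 11).
Mar 14 2008 7:00 AM + 11 h = Mar 14 2008 6:00 PM.
Mar 14 2008 6:00 PM + 11 h = Mar 15 2008 5:00 AM.
Mar 15 2008 5:00 AM + 11 h = Mar 15 2008 4:00 PM.

Mar 15 2008 4:00 PM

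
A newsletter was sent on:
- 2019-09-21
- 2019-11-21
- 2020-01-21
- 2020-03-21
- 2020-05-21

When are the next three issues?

2020-07-21, 2020-09-21, 2020-11-21

Gaps: 61, 61, 60, 61 days — not constant. Every event is on the 21st of the month.
Pattern: the 21st of every 2 months.
Next: July 2020 → 2020-07-21.
September 2020: 2020-09-21.
Next: November 2020 → 2020-11-21.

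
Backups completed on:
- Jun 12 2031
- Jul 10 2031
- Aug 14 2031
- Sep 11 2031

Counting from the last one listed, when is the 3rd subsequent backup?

Dec 11 2031

These are Thursdays at 28- or 35-day spacing (28, 35, 28).
The pattern: 2nd Thursday of the month.
2nd Thursday of October 2031: Oct 9 2031.
November 2031 — 2nd Thursday is Nov 13 2031.
2nd Thursday of December 2031: Dec 11 2031.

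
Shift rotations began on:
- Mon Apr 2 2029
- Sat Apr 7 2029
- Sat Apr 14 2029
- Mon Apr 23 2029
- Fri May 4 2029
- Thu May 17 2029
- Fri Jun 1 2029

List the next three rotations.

Mon Jun 18 2029, Sat Jul 7 2029, Sat Jul 28 2029

The spacing grows by 2 each time: 5, 7, 9, 11, 13, 15 days.
Next gap: 17 days. Fri Jun 1 2029 + 17 days = Mon Jun 18 2029.
Next gap: 19 days. Mon Jun 18 2029 + 19 days = Sat Jul 7 2029.
Next gap: 21 days. Sat Jul 7 2029 + 21 days = Sat Jul 28 2029.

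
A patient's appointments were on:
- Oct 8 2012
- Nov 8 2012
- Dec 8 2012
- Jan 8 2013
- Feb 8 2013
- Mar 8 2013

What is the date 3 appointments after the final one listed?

Jun 8 2013

The day-of-month is always 8 (31, 30, 31, 31, 28 days between events).
So this recurs on the 8th of each month.
Next: April 2013 → Apr 8 2013.
May 2013: May 8 2013.
Next: June 2013 → Jun 8 2013.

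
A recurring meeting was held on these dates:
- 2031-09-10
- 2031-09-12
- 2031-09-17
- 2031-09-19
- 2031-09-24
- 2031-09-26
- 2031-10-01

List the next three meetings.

2031-10-03, 2031-10-08, 2031-10-10

Gaps: 2, 5, 2, 5, 2, 5 days — not constant, but cyclic with period 2.
The events fall on every Wednesday and Friday.
Next Friday: 2031-10-03.
Next Wednesday: 2031-10-08.
Next Friday: 2031-10-10.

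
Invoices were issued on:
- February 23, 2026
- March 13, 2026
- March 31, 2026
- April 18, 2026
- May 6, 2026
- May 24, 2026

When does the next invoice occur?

June 11, 2026

Every event comes 18 days after the last (18, 18, 18, 18, 18).
May 24, 2026 + 18 days = June 11, 2026.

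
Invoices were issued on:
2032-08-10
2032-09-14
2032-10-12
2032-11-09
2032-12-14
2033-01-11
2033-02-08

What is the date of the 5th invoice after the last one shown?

All dates are Tuesdays, 35, 28, 28, 35, 28, 28 days apart.
Specifically, the 2nd Tuesday of each month.
2nd Tuesday of March 2033: 2033-03-08.
2nd Tuesday of April 2033: 2033-04-12.
May 2033 — 2nd Tuesday is 2033-05-10.
June 2033 — 2nd Tuesday is 2033-06-14.
July 2033 — 2nd Tuesday is 2033-07-12.

2033-07-12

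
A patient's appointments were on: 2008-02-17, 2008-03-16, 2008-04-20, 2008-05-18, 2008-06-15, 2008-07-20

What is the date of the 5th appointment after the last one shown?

2008-12-21

These are Sundays at 28- or 35-day spacing (28, 35, 28, 28, 35).
The pattern: 3rd Sunday of the month.
3rd Sunday of August 2008: 2008-08-17.
3rd Sunday of September 2008: 2008-09-21.
October 2008 — 3rd Sunday is 2008-10-19.
November 2008 — 3rd Sunday is 2008-11-16.
December 2008 — 3rd Sunday is 2008-12-21.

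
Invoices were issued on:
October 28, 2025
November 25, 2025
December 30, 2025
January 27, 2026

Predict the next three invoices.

Every date is a Tuesday; gaps 28, 35, 28 days.
Each is the last Tuesday of its month (at least one falls on the 29th or later, ruling out '4th Tuesday').
Last Tuesday of February 2026: February 24, 2026.
Last Tuesday of March 2026: March 31, 2026.
April 2026 ends with Tuesday April 28, 2026.

February 24, 2026; March 31, 2026; April 28, 2026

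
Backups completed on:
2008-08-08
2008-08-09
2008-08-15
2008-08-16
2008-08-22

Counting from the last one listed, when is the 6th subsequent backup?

2008-09-12

Every event lands on a Friday or Saturday (gaps cycle 1, 6, 1, 6).
So the schedule is: every Friday and Saturday.
Next Saturday: 2008-08-23.
Next Friday: 2008-08-29.
Next Saturday: 2008-08-30.
The following Friday is 2008-09-05.
The following Saturday is 2008-09-06.
The following Friday is 2008-09-12.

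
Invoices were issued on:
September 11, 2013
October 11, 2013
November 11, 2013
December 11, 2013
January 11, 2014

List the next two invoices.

February 11, 2014; March 11, 2014

Gaps: 30, 31, 30, 31 days — not constant. Every event is on the 11th of the month.
Pattern: the 11th of each month.
February 2014: February 11, 2014.
Next: March 2014 → March 11, 2014.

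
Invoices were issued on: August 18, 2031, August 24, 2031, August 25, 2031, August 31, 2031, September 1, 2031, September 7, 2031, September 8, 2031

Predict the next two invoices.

September 14, 2031; September 15, 2031

The gap pattern 6, 1, 6, 1, 6, 1 repeats every 2 events.
These are the Mondays and Sundays of each week.
Next Sunday: September 14, 2031.
The following Monday is September 15, 2031.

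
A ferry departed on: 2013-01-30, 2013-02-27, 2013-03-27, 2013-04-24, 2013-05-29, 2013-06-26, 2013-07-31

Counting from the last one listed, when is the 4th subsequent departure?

These are Wednesdays with 28, 28, 28, 35, 28, 35-day gaps.
Each is the final Wednesday of its month — 2013-01-30 is past the 28th, so '4th Wednesday' doesn't fit.
Last Wednesday of August 2013: 2013-08-28.
September 2013 ends with Wednesday 2013-09-25.
Last Wednesday of October 2013: 2013-10-30.
Last Wednesday of November 2013: 2013-11-27.

2013-11-27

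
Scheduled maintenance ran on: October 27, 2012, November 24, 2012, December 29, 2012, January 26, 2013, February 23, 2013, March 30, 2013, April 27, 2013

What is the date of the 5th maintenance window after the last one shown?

September 28, 2013

These are Saturdays with 28, 35, 28, 28, 35, 28-day gaps.
Each is the final Saturday of its month — December 29, 2012 is past the 28th, so '4th Saturday' doesn't fit.
Last Saturday of May 2013: May 25, 2013.
Last Saturday of June 2013: June 29, 2013.
July 2013 ends with Saturday July 27, 2013.
Last Saturday of August 2013: August 31, 2013.
Last Saturday of September 2013: September 28, 2013.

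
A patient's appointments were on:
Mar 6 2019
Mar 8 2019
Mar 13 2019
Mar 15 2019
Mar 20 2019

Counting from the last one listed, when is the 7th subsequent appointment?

Apr 12 2019

Gaps: 2, 5, 2, 5 days — not constant, but cyclic with period 2.
The events fall on every Wednesday and Friday.
Next Friday: Mar 22 2019.
Next Wednesday: Mar 27 2019.
Next Friday: Mar 29 2019.
The following Wednesday is Apr 3 2019.
The following Friday is Apr 5 2019.
The following Wednesday is Apr 10 2019.
The following Friday is Apr 12 2019.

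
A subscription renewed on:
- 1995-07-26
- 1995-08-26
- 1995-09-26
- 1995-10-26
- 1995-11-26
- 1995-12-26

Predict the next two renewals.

1996-01-26, 1996-02-26

Gaps: 31, 31, 30, 31, 30 days — not constant. Every event is on the 26th of the month.
Pattern: the 26th of each month.
January 1996: 1996-01-26.
February 1996: 1996-02-26.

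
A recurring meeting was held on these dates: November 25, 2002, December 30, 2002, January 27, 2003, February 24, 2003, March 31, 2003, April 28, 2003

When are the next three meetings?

These are Mondays with 35, 28, 28, 35, 28-day gaps.
Each is the final Monday of its month — December 30, 2002 is past the 28th, so '4th Monday' doesn't fit.
May 2003 ends with Monday May 26, 2003.
Last Monday of June 2003: June 30, 2003.
Last Monday of July 2003: July 28, 2003.

May 26, 2003; June 30, 2003; July 28, 2003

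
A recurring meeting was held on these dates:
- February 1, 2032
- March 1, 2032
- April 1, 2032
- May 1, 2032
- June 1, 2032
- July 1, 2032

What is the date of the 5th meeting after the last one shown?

December 1, 2032

Gaps: 29, 31, 30, 31, 30 days — not constant. Every event is on the 1st of the month.
Pattern: the 1st of each month.
Next: August 2032 → August 1, 2032.
Next: September 2032 → September 1, 2032.
October 2032: October 1, 2032.
Next: November 2032 → November 1, 2032.
December 2032: December 1, 2032.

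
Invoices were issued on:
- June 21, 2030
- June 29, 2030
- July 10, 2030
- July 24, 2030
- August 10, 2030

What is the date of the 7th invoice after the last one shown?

The spacing grows by 3 each time: 8, 11, 14, 17 days.
Next gap: 20 days. August 10, 2030 + 20 days = August 30, 2030.
Next gap: 23 days. August 30, 2030 + 23 days = September 22, 2030.
Next gap: 26 days. September 22, 2030 + 26 days = October 18, 2030.
Next gap: 29 days. October 18, 2030 + 29 days = November 16, 2030.
Next gap: 32 days. November 16, 2030 + 32 days = December 18, 2030.
Next gap: 35 days. December 18, 2030 + 35 days = January 22, 2031.
Next gap: 38 days. January 22, 2031 + 38 days = March 1, 2031.

March 1, 2031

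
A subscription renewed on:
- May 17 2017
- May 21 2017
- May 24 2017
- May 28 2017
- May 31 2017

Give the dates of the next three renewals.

Jun 4 2017, Jun 7 2017, Jun 11 2017

Every event lands on a Wednesday or Sunday (gaps cycle 4, 3, 4, 3).
So the schedule is: every Wednesday and Sunday.
Next Sunday: Jun 4 2017.
Next Wednesday: Jun 7 2017.
The following Sunday is Jun 11 2017.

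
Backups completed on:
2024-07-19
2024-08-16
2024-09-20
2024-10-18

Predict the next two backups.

2024-11-15, 2024-12-20

Gaps: 28, 35, 28 days — a mix of 28 and 35. Every date is a Friday.
Each is the 3rd Friday of its month.
November 2024 — 3rd Friday is 2024-11-15.
3rd Friday of December 2024: 2024-12-20.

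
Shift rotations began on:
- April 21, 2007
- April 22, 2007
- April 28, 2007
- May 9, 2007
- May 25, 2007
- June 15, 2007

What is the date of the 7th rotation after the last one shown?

March 28, 2008

Intervals are 1, 6, 11, 16, 21 days — an arithmetic progression with common difference 5.
Next gap: 26 days. June 15, 2007 + 26 days = July 11, 2007.
Next gap: 31 days. July 11, 2007 + 31 days = August 11, 2007.
Next gap: 36 days. August 11, 2007 + 36 days = September 16, 2007.
Next gap: 41 days. September 16, 2007 + 41 days = October 27, 2007.
Next gap: 46 days. October 27, 2007 + 46 days = December 12, 2007.
Next gap: 51 days. December 12, 2007 + 51 days = February 1, 2008.
Next gap: 56 days. February 1, 2008 + 56 days = March 28, 2008.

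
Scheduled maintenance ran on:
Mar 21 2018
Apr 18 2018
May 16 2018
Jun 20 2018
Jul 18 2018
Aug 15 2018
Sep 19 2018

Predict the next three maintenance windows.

Oct 17 2018, Nov 21 2018, Dec 19 2018

Gaps: 28, 28, 35, 28, 28, 35 days — a mix of 28 and 35. Every date is a Wednesday.
Each is the 3rd Wednesday of its month.
October 2018 — 3rd Wednesday is Oct 17 2018.
November 2018 — 3rd Wednesday is Nov 21 2018.
3rd Wednesday of December 2018: Dec 19 2018.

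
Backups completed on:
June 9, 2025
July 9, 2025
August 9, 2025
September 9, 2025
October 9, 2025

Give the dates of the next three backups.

November 9, 2025; December 9, 2025; January 9, 2026

Gaps: 30, 31, 31, 30 days — not constant. Every event is on the 9th of the month.
Pattern: the 9th of each month.
Next: November 2025 → November 9, 2025.
December 2025: December 9, 2025.
Next: January 2026 → January 9, 2026.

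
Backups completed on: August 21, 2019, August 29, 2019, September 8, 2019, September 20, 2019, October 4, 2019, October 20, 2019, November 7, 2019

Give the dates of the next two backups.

November 27, 2019; December 19, 2019

Intervals are 8, 10, 12, 14, 16, 18 days — an arithmetic progression with common difference 2.
Next gap: 20 days. November 7, 2019 + 20 days = November 27, 2019.
Next gap: 22 days. November 27, 2019 + 22 days = December 19, 2019.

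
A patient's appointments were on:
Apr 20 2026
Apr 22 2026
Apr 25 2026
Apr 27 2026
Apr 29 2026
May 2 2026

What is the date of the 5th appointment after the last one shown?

The gap pattern 2, 3, 2, 2, 3 repeats every 3 events.
These are the Mondays, Wednesdays and Saturdays of each week.
The following Monday is May 4 2026.
The following Wednesday is May 6 2026.
The following Saturday is May 9 2026.
The following Monday is May 11 2026.
The following Wednesday is May 13 2026.

May 13 2026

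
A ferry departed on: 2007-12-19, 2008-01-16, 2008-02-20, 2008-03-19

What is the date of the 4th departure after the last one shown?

2008-07-16

Gaps: 28, 35, 28 days — a mix of 28 and 35. Every date is a Wednesday.
Each is the 3rd Wednesday of its month.
3rd Wednesday of April 2008: 2008-04-16.
3rd Wednesday of May 2008: 2008-05-21.
3rd Wednesday of June 2008: 2008-06-18.
3rd Wednesday of July 2008: 2008-07-16.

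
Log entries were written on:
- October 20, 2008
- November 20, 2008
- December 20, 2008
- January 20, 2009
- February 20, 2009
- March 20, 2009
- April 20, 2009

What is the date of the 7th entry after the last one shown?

The day-of-month is always 20 (31, 30, 31, 31, 28, 31 days between events).
So this recurs on the 20th of each month.
May 2009: May 20, 2009.
June 2009: June 20, 2009.
Next: July 2009 → July 20, 2009.
August 2009: August 20, 2009.
Next: September 2009 → September 20, 2009.
Next: October 2009 → October 20, 2009.
Next: November 2009 → November 20, 2009.

November 20, 2009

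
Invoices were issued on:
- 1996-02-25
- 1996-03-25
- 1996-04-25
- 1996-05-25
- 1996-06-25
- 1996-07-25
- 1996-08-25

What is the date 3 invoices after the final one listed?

Gaps: 29, 31, 30, 31, 30, 31 days — not constant. Every event is on the 25th of the month.
Pattern: the 25th of each month.
Next: September 1996 → 1996-09-25.
Next: October 1996 → 1996-10-25.
Next: November 1996 → 1996-11-25.

1996-11-25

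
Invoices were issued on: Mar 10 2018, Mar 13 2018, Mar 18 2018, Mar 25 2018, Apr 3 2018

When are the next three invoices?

Apr 14 2018, Apr 27 2018, May 12 2018

The spacing grows by 2 each time: 3, 5, 7, 9 days.
Next gap: 11 days. Apr 3 2018 + 11 days = Apr 14 2018.
Next gap: 13 days. Apr 14 2018 + 13 days = Apr 27 2018.
Next gap: 15 days. Apr 27 2018 + 15 days = May 12 2018.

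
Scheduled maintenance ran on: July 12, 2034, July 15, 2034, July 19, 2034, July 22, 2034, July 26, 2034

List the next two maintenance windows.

July 29, 2034; August 2, 2034

Every event lands on a Wednesday or Saturday (gaps cycle 3, 4, 3, 4).
So the schedule is: every Wednesday and Saturday.
The following Saturday is July 29, 2034.
The following Wednesday is August 2, 2034.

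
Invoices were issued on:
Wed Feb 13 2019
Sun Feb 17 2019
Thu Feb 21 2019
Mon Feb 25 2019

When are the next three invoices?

Fri Mar 1 2019, Tue Mar 5 2019, Sat Mar 9 2019

The spacing is 4, 4, 4 days — always 4 days.
Mon Feb 25 2019 + 4 days = Fri Mar 1 2019.
Fri Mar 1 2019 + 4 days = Tue Mar 5 2019.
Tue Mar 5 2019 + 4 days = Sat Mar 9 2019.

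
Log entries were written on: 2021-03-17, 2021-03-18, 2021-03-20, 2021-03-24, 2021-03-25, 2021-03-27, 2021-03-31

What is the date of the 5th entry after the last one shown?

2021-04-10

Gaps: 1, 2, 4, 1, 2, 4 days — not constant, but cyclic with period 3.
The events fall on every Wednesday, Thursday and Saturday.
The following Thursday is 2021-04-01.
Next Saturday: 2021-04-03.
Next Wednesday: 2021-04-07.
The following Thursday is 2021-04-08.
Next Saturday: 2021-04-10.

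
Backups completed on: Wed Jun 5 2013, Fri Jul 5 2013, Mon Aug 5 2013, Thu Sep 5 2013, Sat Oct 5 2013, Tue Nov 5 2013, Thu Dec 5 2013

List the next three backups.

Sun Jan 5 2014, Wed Feb 5 2014, Wed Mar 5 2014

The day-of-month is always 5 (30, 31, 31, 30, 31, 30 days between events).
So this recurs on the 5th of each month.
Next: January 2014 → Sun Jan 5 2014.
Next: February 2014 → Wed Feb 5 2014.
March 2014: Wed Mar 5 2014.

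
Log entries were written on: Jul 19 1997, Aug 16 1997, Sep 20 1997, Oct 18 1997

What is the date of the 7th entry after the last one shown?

May 16 1998

These are Saturdays at 28- or 35-day spacing (28, 35, 28).
The pattern: 3rd Saturday of the month.
November 1997 — 3rd Saturday is Nov 15 1997.
3rd Saturday of December 1997: Dec 20 1997.
January 1998 — 3rd Saturday is Jan 17 1998.
3rd Saturday of February 1998: Feb 21 1998.
3rd Saturday of March 1998: Mar 21 1998.
3rd Saturday of April 1998: Apr 18 1998.
3rd Saturday of May 1998: May 16 1998.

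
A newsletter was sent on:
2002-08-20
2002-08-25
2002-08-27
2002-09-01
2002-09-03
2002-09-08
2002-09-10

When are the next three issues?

2002-09-15, 2002-09-17, 2002-09-22

Gaps: 5, 2, 5, 2, 5, 2 days — not constant, but cyclic with period 2.
The events fall on every Tuesday and Sunday.
Next Sunday: 2002-09-15.
The following Tuesday is 2002-09-17.
Next Sunday: 2002-09-22.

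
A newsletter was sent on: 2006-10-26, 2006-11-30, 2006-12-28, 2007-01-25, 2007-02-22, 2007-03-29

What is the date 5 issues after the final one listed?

2007-08-30

All Thursdays; the gaps (35, 28, 28, 28, 35) vary with month length.
This is the last Thursday of each month.
Last Thursday of April 2007: 2007-04-26.
May 2007 ends with Thursday 2007-05-31.
Last Thursday of June 2007: 2007-06-28.
July 2007 ends with Thursday 2007-07-26.
Last Thursday of August 2007: 2007-08-30.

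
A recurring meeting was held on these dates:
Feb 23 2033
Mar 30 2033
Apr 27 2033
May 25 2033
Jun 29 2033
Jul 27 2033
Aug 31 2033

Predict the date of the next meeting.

Sep 28 2033

All Wednesdays; the gaps (35, 28, 28, 35, 28, 35) vary with month length.
This is the last Wednesday of each month.
September 2033 ends with Wednesday Sep 28 2033.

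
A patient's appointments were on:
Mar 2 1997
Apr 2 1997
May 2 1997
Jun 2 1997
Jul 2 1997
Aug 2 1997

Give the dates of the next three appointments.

Sep 2 1997, Oct 2 1997, Nov 2 1997

Gaps: 31, 30, 31, 30, 31 days — not constant. Every event is on the 2nd of the month.
Pattern: the 2nd of each month.
Next: September 1997 → Sep 2 1997.
Next: October 1997 → Oct 2 1997.
November 1997: Nov 2 1997.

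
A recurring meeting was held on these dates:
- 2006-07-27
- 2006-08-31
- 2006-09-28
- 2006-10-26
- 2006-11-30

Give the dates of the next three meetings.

2006-12-28, 2007-01-25, 2007-02-22

These are Thursdays with 35, 28, 28, 35-day gaps.
Each is the final Thursday of its month — 2006-08-31 is past the 28th, so '4th Thursday' doesn't fit.
December 2006 ends with Thursday 2006-12-28.
January 2007 ends with Thursday 2007-01-25.
February 2007 ends with Thursday 2007-02-22.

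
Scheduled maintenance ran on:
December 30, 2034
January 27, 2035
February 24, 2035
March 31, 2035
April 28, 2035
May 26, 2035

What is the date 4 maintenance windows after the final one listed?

These are Saturdays with 28, 28, 35, 28, 28-day gaps.
Each is the final Saturday of its month — December 30, 2034 is past the 28th, so '4th Saturday' doesn't fit.
June 2035 ends with Saturday June 30, 2035.
Last Saturday of July 2035: July 28, 2035.
August 2035 ends with Saturday August 25, 2035.
September 2035 ends with Saturday September 29, 2035.

September 29, 2035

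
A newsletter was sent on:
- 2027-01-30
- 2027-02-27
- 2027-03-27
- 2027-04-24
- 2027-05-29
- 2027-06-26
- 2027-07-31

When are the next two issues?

All Saturdays; the gaps (28, 28, 28, 35, 28, 35) vary with month length.
This is the last Saturday of each month.
Last Saturday of August 2027: 2027-08-28.
Last Saturday of September 2027: 2027-09-25.

2027-08-28, 2027-09-25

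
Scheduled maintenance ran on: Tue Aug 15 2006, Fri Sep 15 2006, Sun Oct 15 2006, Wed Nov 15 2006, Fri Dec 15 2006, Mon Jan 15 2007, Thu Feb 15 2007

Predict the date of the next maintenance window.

The day-of-month is always 15 (31, 30, 31, 30, 31, 31 days between events).
So this recurs on the 15th of each month.
March 2007: Thu Mar 15 2007.

Thu Mar 15 2007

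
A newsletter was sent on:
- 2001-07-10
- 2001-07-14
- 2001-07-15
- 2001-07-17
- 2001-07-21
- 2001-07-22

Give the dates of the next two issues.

2001-07-24, 2001-07-28

Gaps: 4, 1, 2, 4, 1 days — not constant, but cyclic with period 3.
The events fall on every Tuesday, Saturday and Sunday.
Next Tuesday: 2001-07-24.
The following Saturday is 2001-07-28.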